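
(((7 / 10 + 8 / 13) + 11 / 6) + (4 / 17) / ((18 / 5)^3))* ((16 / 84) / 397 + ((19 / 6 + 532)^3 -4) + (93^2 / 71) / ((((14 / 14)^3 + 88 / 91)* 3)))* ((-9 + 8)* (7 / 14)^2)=-5941135902779697066049453 / 49162444706007360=-120847039.61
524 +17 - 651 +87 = -23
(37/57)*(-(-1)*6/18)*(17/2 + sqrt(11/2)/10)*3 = 37*sqrt(22)/1140 + 629/114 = 5.67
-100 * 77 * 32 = -246400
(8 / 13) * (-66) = -528 / 13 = -40.62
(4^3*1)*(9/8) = 72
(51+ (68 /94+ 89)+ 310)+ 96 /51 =361632 /799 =452.61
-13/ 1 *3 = -39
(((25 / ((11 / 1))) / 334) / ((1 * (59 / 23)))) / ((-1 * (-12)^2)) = -575 / 31214304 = -0.00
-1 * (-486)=486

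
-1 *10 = -10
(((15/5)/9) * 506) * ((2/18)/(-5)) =-506/135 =-3.75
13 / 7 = 1.86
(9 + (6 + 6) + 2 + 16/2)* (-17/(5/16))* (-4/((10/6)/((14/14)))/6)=16864/25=674.56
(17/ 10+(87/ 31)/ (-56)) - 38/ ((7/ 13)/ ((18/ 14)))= -5412793/ 60760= -89.08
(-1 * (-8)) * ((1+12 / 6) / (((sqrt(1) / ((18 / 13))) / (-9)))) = -3888 / 13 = -299.08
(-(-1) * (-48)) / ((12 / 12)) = -48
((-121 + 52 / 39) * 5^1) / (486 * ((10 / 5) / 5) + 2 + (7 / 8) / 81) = -1938600 / 636371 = -3.05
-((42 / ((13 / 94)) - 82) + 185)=-5287 / 13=-406.69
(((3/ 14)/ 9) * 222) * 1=5.29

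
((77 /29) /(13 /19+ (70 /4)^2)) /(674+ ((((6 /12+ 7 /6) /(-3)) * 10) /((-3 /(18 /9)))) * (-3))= 0.00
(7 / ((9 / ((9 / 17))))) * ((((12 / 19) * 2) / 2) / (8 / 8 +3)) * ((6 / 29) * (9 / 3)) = 378 / 9367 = 0.04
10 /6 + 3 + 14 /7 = 20 /3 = 6.67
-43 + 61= 18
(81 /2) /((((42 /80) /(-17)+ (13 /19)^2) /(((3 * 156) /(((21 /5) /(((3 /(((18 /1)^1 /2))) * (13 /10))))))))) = 3360375720 /751373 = 4472.31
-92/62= -46/31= -1.48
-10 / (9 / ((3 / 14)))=-0.24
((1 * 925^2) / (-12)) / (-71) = 855625 / 852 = 1004.25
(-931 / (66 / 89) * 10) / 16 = -414295 / 528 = -784.65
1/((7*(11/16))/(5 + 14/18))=832/693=1.20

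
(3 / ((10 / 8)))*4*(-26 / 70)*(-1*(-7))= -624 / 25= -24.96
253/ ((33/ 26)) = 598/ 3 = 199.33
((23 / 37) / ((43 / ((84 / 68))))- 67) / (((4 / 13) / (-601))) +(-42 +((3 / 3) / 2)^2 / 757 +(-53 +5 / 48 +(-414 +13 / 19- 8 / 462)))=130324.64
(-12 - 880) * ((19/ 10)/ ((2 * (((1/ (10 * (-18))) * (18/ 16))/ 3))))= 406752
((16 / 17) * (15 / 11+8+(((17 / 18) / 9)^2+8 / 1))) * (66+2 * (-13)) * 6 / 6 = 802525280 / 1226907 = 654.10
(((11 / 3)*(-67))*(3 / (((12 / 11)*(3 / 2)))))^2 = 65723449 / 324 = 202850.15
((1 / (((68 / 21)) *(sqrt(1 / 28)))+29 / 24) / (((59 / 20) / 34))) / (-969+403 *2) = -420 *sqrt(7) / 9617 - 2465 / 28851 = -0.20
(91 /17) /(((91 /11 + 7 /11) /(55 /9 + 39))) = 4147 /153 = 27.10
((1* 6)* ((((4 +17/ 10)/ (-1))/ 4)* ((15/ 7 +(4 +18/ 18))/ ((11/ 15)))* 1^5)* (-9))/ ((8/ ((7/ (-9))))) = -12825/ 176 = -72.87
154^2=23716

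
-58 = -58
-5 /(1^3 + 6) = -5 /7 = -0.71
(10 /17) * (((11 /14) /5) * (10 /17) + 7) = 8440 /2023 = 4.17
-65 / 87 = -0.75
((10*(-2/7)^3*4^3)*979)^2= 213558600.16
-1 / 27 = -0.04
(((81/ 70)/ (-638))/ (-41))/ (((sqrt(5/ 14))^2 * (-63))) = -0.00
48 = 48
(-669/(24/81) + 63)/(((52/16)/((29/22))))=-509211/572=-890.23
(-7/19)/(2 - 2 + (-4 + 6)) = -7/38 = -0.18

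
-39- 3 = -42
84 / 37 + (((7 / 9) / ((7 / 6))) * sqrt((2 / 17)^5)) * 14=112 * sqrt(34) / 14739 + 84 / 37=2.31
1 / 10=0.10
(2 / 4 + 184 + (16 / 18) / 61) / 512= 202597 / 562176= 0.36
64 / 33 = 1.94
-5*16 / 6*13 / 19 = -520 / 57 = -9.12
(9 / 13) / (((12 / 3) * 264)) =3 / 4576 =0.00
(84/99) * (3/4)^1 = 7/11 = 0.64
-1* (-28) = 28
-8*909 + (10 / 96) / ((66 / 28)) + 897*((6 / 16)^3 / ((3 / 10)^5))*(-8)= -129096889 / 792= -163001.12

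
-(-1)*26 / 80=13 / 40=0.32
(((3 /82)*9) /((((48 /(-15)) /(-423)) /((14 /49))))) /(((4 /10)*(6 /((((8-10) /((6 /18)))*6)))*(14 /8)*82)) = -856575 /658952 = -1.30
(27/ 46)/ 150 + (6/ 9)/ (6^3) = 326/ 46575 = 0.01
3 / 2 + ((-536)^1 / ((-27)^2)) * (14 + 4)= -1901 / 162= -11.73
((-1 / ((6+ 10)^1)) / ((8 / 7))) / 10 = -7 / 1280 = -0.01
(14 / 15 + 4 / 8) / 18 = 43 / 540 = 0.08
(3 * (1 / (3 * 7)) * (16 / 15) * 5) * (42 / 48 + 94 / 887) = 13922 / 18627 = 0.75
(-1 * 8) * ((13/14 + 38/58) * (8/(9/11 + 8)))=-226336/19691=-11.49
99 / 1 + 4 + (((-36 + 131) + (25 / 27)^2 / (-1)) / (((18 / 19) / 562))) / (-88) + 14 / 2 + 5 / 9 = -524.08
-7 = -7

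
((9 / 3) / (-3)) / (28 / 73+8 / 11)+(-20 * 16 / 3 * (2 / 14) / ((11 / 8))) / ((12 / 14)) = -1221257 / 88308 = -13.83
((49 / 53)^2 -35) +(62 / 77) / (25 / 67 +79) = -19631885809 / 575123087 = -34.14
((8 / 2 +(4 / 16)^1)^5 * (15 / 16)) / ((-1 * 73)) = -21297855 / 1196032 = -17.81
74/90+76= 3457/45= 76.82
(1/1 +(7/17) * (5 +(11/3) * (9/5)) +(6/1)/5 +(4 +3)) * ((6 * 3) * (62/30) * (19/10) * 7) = 14694372/2125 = 6915.00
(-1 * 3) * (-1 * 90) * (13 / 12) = 585 / 2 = 292.50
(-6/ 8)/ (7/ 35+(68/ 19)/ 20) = -95/ 48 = -1.98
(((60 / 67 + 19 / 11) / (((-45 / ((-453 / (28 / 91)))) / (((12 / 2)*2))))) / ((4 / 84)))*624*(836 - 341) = 447505675344 / 67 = 6679189184.24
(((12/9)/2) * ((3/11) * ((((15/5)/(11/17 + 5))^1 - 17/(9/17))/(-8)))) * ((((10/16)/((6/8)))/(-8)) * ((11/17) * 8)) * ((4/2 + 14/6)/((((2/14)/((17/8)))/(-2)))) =4138225/82944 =49.89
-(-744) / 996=0.75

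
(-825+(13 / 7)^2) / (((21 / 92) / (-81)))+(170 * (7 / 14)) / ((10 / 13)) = 200067611 / 686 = 291643.75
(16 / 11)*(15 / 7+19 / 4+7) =1556 / 77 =20.21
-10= -10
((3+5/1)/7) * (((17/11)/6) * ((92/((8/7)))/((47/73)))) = 57086/1551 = 36.81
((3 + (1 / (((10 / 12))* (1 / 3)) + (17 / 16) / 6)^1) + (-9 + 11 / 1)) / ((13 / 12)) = 4213 / 520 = 8.10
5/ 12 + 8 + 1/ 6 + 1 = 115/ 12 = 9.58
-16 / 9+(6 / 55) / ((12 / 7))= -1697 / 990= -1.71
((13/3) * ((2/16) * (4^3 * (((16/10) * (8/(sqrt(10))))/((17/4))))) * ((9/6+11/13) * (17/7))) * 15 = 2821.84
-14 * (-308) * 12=51744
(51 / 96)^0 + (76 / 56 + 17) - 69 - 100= -2095 / 14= -149.64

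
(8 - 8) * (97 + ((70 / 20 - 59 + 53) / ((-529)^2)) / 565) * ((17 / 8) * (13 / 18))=0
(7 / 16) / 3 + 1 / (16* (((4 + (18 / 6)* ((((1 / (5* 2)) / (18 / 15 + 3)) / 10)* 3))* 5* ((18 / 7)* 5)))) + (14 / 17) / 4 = 2425381 / 6891120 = 0.35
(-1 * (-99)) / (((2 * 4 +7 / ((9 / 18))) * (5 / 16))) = 72 / 5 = 14.40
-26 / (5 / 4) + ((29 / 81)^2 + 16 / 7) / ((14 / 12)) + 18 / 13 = -120827516 / 6965595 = -17.35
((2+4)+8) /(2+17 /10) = 140 /37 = 3.78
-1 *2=-2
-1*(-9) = 9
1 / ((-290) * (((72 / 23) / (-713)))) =16399 / 20880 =0.79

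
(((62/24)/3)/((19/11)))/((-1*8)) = -341/5472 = -0.06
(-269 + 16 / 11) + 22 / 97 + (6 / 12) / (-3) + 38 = -1469165 / 6402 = -229.49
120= 120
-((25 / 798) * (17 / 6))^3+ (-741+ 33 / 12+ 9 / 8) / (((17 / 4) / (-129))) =41749689897606743 / 1865998741824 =22373.91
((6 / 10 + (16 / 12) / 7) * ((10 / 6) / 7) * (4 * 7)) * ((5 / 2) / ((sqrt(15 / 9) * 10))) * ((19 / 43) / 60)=1577 * sqrt(15) / 812700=0.01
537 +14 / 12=3229 / 6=538.17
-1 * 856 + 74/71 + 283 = -40609/71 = -571.96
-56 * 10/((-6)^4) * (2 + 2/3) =-1.15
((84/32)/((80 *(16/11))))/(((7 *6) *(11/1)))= 1/20480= 0.00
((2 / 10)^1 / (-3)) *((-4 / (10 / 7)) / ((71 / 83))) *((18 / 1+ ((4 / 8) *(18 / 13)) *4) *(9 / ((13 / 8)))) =25.10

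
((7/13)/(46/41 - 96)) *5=-287/10114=-0.03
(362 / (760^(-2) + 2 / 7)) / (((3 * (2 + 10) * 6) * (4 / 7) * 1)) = 320170900 / 31190589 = 10.26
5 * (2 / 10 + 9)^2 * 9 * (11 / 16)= 52371 / 20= 2618.55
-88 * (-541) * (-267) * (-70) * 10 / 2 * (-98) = -435998824800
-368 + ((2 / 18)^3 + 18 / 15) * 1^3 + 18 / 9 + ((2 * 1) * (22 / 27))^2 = -1320011 / 3645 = -362.14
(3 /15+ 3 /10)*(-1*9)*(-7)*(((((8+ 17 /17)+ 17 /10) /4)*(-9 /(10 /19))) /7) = -205.84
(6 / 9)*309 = 206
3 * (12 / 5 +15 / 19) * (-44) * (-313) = 12518748 / 95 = 131776.29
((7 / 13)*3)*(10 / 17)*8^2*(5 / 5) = 13440 / 221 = 60.81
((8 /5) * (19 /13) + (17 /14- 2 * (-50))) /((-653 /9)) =-848097 /594230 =-1.43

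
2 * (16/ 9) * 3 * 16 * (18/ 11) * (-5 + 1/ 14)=-105984/ 77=-1376.42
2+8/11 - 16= -146/11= -13.27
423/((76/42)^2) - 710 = -580.82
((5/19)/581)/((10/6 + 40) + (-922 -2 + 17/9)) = -45/87473036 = -0.00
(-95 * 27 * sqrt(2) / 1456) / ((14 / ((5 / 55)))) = -2565 * sqrt(2) / 224224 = -0.02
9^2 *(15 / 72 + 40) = 26055 / 8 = 3256.88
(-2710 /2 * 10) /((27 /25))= -338750 /27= -12546.30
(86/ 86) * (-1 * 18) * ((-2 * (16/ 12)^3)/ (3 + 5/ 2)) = 512/ 33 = 15.52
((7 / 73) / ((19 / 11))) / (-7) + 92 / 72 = 31703 / 24966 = 1.27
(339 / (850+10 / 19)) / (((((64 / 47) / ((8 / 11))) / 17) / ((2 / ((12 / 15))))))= 9.05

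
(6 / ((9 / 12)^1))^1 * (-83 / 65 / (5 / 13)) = -664 / 25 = -26.56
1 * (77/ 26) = 2.96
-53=-53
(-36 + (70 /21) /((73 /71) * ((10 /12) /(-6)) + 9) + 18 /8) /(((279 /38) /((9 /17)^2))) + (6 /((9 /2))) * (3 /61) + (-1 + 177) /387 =-7216996766477 /9576075726414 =-0.75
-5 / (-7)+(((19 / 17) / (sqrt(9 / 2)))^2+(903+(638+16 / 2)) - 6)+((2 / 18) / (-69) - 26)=1907025359 / 1256283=1517.99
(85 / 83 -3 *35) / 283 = -0.37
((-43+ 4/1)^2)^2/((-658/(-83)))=192015603/658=291817.03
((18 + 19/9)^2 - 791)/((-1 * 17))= 31310/1377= 22.74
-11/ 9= -1.22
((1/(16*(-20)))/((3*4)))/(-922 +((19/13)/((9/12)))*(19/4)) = 13/45564160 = 0.00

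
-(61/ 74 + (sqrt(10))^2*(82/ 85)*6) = -73853/ 1258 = -58.71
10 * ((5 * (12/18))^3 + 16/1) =14320/27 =530.37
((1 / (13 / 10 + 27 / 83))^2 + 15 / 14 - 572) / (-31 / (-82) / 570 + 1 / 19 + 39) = -17879310495390 / 1223812054003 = -14.61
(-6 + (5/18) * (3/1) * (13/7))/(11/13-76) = 0.06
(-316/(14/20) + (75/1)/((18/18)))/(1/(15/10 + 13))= -76415/14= -5458.21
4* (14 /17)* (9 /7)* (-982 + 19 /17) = -1200600 /289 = -4154.33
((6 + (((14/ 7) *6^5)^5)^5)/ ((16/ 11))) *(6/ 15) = 3427826871975974663771231676422092959754975279174069886154172567520980632977086998571910941011827937509409/ 20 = 171391343598798733188561600000000000000000000000000000000000000000000000000000000000000000000000000000000.00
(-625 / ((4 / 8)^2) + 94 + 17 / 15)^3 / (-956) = 46940399921017 / 3226500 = 14548396.07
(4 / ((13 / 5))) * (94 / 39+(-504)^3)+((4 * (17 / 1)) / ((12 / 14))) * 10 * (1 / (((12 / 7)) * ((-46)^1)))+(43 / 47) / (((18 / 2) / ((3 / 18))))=-971526003801482 / 4932603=-196960104.80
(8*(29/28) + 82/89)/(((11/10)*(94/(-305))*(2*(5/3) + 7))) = -26242200/9984821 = -2.63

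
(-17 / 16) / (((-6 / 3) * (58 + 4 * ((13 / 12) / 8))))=51 / 5620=0.01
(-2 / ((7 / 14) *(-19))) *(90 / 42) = 60 / 133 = 0.45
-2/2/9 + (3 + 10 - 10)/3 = 8/9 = 0.89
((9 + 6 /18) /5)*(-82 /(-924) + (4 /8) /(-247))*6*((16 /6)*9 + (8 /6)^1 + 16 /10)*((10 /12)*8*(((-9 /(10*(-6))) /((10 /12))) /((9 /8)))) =255870976 /9169875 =27.90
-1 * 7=-7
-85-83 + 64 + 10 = -94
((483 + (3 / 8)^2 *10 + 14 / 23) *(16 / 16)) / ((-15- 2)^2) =356971 / 212704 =1.68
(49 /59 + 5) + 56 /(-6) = -620 /177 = -3.50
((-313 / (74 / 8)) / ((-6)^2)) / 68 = -313 / 22644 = -0.01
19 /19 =1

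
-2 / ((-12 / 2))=1 / 3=0.33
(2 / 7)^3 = 8 / 343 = 0.02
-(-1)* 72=72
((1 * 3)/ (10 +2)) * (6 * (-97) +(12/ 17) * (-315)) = -6837/ 34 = -201.09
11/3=3.67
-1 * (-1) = 1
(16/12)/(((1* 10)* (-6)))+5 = 224/45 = 4.98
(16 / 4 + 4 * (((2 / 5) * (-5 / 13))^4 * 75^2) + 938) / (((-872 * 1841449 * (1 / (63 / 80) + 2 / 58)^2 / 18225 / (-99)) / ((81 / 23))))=6650155214323412593725 / 2994990950768469344588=2.22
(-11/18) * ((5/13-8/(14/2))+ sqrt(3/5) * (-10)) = 253/546+ 11 * sqrt(15)/9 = 5.20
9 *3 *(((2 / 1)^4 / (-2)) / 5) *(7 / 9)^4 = -19208 / 1215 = -15.81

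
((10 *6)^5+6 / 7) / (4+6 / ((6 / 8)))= 907200001 / 14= 64800000.07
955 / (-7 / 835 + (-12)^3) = -0.55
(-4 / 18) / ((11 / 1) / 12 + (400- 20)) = -8 / 13713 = -0.00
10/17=0.59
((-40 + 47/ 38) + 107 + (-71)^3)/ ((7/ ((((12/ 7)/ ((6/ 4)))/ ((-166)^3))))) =1942575/ 152095342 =0.01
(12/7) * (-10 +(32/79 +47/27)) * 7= -94.25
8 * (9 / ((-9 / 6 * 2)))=-24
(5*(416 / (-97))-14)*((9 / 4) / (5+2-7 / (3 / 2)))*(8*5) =-928260 / 679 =-1367.10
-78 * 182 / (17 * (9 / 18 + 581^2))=-9464 / 3825697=-0.00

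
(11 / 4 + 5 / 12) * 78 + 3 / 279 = 22972 / 93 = 247.01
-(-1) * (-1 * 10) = -10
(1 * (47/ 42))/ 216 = 47/ 9072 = 0.01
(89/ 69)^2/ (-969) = -7921/ 4613409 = -0.00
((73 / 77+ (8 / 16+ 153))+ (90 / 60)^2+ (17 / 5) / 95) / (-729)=-7643387 / 35550900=-0.21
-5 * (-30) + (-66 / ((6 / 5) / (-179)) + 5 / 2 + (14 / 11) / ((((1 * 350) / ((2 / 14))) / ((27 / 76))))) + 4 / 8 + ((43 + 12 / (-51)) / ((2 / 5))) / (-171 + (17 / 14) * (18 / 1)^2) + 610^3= 879003279284887013 / 3872414700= 226990998.48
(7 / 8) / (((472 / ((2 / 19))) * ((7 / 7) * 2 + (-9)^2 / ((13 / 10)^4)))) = 199927 / 31105400384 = 0.00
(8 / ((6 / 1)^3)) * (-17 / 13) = -17 / 351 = -0.05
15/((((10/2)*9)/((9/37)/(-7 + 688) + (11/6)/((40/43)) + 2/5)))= 4779751/6047280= 0.79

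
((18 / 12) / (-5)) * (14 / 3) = -7 / 5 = -1.40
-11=-11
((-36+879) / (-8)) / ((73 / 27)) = -22761 / 584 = -38.97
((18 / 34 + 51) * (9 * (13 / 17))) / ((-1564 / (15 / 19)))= -0.18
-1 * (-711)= 711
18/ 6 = 3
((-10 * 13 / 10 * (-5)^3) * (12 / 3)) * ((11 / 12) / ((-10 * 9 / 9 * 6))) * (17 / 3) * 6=-60775 / 18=-3376.39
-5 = -5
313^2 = 97969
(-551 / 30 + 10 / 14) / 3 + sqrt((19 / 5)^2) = -1313 / 630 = -2.08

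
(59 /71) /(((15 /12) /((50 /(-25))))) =-472 /355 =-1.33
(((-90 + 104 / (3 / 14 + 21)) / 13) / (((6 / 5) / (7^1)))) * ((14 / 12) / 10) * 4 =-619213 / 34749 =-17.82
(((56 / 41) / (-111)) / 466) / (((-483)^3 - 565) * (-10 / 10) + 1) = -28 / 119483058295599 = -0.00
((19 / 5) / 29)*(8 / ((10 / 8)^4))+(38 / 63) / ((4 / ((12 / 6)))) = 4173331 / 5709375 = 0.73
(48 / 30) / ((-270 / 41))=-164 / 675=-0.24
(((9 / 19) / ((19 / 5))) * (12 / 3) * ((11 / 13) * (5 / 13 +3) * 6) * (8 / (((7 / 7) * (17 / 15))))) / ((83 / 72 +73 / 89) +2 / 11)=4421458483200 / 157532132017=28.07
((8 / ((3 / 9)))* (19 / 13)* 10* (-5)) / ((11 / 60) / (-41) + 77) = -56088000 / 2462317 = -22.78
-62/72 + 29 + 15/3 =33.14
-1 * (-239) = 239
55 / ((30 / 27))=99 / 2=49.50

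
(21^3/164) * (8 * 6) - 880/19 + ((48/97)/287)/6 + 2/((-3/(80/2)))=4185332012/1586823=2637.55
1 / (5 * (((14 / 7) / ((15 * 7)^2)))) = 2205 / 2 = 1102.50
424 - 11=413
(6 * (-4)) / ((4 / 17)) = -102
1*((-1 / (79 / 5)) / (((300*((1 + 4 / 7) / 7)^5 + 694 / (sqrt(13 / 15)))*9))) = 14785199431177175 / 6831079312149911817034299 - 27687916405271364347*sqrt(195) / 40986475872899470902205794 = -0.00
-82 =-82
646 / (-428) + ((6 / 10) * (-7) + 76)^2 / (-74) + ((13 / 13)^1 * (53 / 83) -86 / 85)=-9991939366 / 139653725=-71.55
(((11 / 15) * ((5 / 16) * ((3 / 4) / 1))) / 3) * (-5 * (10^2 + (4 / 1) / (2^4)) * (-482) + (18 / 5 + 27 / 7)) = 186039667 / 13440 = 13842.24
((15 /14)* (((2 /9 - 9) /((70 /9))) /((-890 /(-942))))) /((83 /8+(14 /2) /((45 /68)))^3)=-260403465600 /1871623156482527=-0.00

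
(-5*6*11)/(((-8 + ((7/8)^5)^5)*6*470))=207784125246264389402624/14141848155347686452459639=0.01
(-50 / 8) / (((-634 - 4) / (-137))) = -3425 / 2552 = -1.34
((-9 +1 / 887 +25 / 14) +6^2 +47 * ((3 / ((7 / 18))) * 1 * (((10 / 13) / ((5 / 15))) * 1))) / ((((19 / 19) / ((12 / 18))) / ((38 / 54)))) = 2654671165 / 6538077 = 406.03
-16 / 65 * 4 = -64 / 65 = -0.98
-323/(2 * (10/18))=-2907/10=-290.70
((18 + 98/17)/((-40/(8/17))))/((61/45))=-3636/17629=-0.21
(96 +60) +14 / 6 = 475 / 3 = 158.33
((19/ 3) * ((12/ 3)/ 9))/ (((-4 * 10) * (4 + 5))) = -19/ 2430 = -0.01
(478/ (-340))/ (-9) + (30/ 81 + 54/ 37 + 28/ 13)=9139997/ 2207790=4.14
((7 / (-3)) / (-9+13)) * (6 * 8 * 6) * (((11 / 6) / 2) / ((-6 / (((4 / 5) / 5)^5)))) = 78848 / 29296875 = 0.00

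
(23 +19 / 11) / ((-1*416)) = -17 / 286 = -0.06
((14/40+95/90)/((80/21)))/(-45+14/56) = -1771/214800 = -0.01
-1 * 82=-82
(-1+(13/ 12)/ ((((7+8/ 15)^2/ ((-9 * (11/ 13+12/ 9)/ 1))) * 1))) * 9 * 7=-4422663/ 51076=-86.59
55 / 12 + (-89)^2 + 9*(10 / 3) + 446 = 100819 / 12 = 8401.58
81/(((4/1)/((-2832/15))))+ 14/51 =-974846/255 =-3822.93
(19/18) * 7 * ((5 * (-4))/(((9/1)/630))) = -93100/9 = -10344.44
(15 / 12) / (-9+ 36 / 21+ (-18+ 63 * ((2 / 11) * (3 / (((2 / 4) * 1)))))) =77 / 2676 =0.03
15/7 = 2.14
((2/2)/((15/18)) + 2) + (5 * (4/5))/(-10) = 14/5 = 2.80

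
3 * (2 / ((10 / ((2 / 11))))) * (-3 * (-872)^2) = -13686912 / 55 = -248852.95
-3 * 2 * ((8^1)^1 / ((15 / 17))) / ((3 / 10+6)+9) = -32 / 9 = -3.56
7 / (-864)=-7 / 864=-0.01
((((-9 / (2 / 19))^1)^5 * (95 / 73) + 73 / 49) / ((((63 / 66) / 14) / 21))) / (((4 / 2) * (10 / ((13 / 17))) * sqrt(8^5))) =-97327658354480411 * sqrt(2) / 355819520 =-386831207.12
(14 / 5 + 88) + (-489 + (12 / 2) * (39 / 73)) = -144173 / 365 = -394.99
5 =5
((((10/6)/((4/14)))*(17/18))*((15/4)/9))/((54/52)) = 38675/17496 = 2.21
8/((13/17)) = 136/13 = 10.46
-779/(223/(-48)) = 37392/223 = 167.68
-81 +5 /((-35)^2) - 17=-24009 /245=-98.00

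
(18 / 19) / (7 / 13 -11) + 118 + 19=136.91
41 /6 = 6.83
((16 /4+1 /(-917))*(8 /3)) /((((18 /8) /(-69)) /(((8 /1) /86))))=-10795648 /354879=-30.42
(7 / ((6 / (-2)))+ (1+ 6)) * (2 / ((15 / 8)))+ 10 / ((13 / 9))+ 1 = 7547 / 585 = 12.90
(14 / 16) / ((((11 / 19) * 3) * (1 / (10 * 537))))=119035 / 44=2705.34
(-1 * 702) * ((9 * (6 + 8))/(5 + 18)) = -88452/23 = -3845.74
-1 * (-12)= 12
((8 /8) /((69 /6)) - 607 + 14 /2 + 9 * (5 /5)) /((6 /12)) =-27182 /23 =-1181.83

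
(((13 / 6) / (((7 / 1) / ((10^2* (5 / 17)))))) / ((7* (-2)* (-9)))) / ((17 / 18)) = 3250 / 42483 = 0.08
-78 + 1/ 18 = -1403/ 18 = -77.94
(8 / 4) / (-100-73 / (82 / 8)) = -41 / 2196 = -0.02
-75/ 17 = -4.41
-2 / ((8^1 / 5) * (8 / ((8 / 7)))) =-5 / 28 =-0.18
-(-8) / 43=0.19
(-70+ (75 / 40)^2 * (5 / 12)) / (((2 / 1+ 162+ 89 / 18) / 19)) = -3000195 / 389248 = -7.71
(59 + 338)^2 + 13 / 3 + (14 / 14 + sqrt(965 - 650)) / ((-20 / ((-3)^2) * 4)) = 157611.22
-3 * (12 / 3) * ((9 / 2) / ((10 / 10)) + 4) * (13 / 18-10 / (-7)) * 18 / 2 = -1974.43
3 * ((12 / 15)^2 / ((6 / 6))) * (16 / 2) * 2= 768 / 25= 30.72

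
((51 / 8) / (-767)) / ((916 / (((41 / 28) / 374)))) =-123 / 3462274816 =-0.00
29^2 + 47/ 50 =42097/ 50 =841.94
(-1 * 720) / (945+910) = -144 / 371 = -0.39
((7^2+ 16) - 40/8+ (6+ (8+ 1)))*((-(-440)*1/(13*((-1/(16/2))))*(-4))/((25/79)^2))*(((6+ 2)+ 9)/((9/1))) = 298769152/195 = 1532149.50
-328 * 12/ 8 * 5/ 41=-60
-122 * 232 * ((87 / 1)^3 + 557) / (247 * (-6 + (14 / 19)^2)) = 35442665056 / 2561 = 13839385.03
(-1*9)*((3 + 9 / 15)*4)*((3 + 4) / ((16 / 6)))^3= -750141 / 320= -2344.19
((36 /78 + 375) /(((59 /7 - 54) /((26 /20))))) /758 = -34167 /2418020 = -0.01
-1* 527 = -527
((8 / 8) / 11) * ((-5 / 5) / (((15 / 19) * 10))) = -19 / 1650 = -0.01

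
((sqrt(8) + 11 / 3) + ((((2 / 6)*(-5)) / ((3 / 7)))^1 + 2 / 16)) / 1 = -7 / 72 + 2*sqrt(2) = 2.73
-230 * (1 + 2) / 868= -0.79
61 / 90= 0.68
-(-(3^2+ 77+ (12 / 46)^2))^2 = -2072980900 / 279841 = -7407.71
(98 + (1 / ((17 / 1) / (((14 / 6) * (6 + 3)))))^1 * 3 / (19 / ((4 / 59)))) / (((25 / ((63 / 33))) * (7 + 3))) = 19612299 / 26203375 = 0.75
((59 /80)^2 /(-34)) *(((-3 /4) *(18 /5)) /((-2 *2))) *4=-0.04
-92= -92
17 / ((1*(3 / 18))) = 102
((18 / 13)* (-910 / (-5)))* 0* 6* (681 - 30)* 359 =0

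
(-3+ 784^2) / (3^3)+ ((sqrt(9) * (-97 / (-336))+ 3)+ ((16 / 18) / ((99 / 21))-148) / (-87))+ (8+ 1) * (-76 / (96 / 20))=65484681799 / 2893968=22627.99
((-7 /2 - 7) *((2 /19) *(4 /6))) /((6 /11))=-77 /57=-1.35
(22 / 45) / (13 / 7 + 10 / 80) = 1232 / 4995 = 0.25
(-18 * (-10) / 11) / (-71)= -180 / 781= -0.23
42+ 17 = 59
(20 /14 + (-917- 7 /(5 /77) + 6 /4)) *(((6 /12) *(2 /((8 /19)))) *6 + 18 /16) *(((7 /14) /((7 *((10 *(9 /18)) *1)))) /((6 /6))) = -8798313 /39200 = -224.45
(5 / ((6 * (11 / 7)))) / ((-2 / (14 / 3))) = -245 / 198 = -1.24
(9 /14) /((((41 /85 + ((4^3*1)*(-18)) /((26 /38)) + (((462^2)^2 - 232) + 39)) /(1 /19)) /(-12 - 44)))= -9945 /239124333189823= -0.00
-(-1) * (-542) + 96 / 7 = -3698 / 7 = -528.29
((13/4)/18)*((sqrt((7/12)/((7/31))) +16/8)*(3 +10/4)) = 143*sqrt(93)/864 +143/72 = 3.58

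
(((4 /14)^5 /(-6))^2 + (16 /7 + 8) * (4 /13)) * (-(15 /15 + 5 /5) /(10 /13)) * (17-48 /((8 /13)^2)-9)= 977.14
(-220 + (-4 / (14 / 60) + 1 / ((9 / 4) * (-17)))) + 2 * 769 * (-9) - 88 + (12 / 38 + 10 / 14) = -288266761 / 20349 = -14166.14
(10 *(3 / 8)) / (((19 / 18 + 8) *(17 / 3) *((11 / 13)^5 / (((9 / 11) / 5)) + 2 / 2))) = 1353362985 / 67609307564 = 0.02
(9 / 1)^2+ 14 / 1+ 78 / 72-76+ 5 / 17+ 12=6605 / 204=32.38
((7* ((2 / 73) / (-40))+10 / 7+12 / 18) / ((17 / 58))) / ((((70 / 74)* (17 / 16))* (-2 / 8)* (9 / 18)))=-4401394496 / 77531475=-56.77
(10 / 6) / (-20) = -1 / 12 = -0.08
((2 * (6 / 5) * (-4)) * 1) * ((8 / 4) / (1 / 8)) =-153.60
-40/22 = -20/11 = -1.82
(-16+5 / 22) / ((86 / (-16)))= 1388 / 473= 2.93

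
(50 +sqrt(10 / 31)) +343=sqrt(310) / 31 +393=393.57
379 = 379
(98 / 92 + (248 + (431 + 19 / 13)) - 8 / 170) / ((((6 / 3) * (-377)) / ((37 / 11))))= -1281665681 / 421584020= -3.04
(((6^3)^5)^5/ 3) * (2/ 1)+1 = 15319779685015179572310740508353720698584171210699737923585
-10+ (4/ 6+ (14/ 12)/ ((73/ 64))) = -1820/ 219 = -8.31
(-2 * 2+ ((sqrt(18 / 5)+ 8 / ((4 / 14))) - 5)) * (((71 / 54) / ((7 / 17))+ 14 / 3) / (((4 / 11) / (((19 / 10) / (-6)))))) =-11797841 / 90720 - 620939 * sqrt(10) / 151200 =-143.03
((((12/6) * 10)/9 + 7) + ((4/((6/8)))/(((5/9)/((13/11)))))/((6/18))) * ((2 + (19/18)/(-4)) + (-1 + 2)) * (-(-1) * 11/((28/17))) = 10244591/12960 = 790.48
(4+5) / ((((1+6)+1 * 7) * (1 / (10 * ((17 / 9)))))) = 85 / 7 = 12.14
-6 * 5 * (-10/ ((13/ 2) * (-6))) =-7.69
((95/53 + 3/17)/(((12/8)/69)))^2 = 6659212816/811801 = 8203.01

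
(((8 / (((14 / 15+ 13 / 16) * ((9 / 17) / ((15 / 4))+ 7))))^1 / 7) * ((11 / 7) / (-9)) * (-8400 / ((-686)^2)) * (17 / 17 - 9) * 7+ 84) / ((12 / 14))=97.98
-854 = -854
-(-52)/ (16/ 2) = 13/ 2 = 6.50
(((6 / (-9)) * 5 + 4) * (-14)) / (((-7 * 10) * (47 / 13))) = 26 / 705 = 0.04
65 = 65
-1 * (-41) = 41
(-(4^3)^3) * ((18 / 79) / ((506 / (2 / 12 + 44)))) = -104202240 / 19987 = -5213.50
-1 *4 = -4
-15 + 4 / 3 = -41 / 3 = -13.67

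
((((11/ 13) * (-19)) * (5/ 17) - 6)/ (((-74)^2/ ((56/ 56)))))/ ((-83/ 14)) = 16597/ 50223134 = 0.00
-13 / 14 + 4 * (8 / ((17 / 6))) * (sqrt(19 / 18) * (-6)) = -192 * sqrt(38) / 17 - 13 / 14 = -70.55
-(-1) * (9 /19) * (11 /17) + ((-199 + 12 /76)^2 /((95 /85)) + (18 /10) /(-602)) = 12416293543723 /350975030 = 35376.57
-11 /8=-1.38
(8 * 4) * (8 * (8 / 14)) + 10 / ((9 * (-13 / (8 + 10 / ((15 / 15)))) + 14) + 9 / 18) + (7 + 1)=4355 / 28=155.54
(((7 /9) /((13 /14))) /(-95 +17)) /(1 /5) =-245 /4563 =-0.05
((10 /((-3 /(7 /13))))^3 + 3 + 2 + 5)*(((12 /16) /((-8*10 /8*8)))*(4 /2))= -25019 /316368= -0.08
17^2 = 289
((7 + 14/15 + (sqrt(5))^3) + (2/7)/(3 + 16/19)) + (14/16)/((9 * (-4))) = 5874499/735840 + 5 * sqrt(5) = 19.16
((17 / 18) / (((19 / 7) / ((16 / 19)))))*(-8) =-7616 / 3249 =-2.34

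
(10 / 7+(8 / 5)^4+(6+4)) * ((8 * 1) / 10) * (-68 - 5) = -22972224 / 21875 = -1050.16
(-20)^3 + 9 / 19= -151991 / 19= -7999.53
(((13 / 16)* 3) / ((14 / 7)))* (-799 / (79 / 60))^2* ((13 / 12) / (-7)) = -24275198025 / 349496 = -69457.73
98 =98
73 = 73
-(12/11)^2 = -144/121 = -1.19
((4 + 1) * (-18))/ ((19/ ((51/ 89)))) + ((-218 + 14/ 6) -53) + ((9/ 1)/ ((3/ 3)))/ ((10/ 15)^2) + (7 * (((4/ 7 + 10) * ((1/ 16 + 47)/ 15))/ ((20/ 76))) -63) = 576428719/ 1014600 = 568.13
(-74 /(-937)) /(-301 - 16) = -74 /297029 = -0.00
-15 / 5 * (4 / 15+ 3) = -49 / 5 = -9.80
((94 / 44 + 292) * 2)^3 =270965625111 / 1331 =203580484.68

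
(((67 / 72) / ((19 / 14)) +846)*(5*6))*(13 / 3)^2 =489367385 / 1026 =476966.26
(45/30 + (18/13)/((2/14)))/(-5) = -291/130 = -2.24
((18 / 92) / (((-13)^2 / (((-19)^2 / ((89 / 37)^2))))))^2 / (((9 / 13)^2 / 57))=13921824533817 / 22436876350564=0.62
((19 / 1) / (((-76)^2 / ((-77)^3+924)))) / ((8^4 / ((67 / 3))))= -30525803 / 3735552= -8.17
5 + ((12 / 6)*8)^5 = 1048581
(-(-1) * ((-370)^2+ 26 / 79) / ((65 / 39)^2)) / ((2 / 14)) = 681352938 / 1975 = 344988.83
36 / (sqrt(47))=36* sqrt(47) / 47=5.25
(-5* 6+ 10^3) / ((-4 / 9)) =-4365 / 2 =-2182.50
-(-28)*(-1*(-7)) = 196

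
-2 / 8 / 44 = -0.01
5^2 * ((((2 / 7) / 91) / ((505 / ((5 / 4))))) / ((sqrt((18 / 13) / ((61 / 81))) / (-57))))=-475 * sqrt(1586) / 2316132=-0.01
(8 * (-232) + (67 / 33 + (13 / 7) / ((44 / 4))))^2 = 183379219984 / 53361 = 3436577.65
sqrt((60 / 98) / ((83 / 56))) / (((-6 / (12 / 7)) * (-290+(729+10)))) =-8 * sqrt(8715) / 1826083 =-0.00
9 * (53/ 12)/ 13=159/ 52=3.06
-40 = -40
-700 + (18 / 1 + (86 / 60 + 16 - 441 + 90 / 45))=-1103.57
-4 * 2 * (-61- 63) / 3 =992 / 3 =330.67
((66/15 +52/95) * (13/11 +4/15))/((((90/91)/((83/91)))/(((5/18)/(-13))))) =-932339/6602310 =-0.14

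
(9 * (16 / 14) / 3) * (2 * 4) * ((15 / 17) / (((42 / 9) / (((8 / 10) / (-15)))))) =-1152 / 4165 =-0.28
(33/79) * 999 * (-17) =-560439/79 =-7094.16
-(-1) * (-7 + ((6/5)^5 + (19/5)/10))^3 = -70.53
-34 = -34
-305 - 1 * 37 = -342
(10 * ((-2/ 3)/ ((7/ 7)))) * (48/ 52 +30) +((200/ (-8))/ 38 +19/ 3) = -297109/ 1482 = -200.48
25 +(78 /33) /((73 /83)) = 22233 /803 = 27.69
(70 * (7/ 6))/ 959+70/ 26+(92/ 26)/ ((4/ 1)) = 39133/ 10686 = 3.66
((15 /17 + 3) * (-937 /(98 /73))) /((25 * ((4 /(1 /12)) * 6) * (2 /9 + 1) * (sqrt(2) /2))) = -205203 * sqrt(2) /666400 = -0.44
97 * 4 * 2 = 776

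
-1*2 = -2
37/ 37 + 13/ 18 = 31/ 18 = 1.72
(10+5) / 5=3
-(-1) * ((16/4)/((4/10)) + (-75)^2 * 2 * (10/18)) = 6260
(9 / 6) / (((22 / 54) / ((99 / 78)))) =243 / 52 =4.67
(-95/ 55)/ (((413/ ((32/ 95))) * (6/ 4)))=-64/ 68145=-0.00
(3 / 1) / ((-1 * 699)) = -1 / 233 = -0.00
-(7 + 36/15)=-47/5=-9.40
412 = 412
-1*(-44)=44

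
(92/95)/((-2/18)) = -828/95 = -8.72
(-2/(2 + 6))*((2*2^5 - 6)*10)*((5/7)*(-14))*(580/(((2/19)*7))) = 1141357.14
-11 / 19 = -0.58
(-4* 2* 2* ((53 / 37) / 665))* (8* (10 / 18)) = -6784 / 44289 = -0.15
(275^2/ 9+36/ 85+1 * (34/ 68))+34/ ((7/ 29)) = 91512221/ 10710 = 8544.56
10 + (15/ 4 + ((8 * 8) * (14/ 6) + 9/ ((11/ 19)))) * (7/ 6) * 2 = 403.47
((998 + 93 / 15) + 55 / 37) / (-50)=-93026 / 4625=-20.11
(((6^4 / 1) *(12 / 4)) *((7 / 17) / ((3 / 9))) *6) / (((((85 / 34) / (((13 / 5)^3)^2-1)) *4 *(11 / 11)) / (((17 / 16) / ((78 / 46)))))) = 564683854896 / 1015625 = 555996.41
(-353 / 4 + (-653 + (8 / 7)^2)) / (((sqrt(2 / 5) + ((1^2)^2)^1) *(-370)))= 48343 / 14504 - 48343 *sqrt(10) / 72520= 1.23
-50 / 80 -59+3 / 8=-237 / 4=-59.25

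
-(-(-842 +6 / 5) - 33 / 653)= -2745047 / 3265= -840.75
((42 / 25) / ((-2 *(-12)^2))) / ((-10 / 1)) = 7 / 12000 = 0.00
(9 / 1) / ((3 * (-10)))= -3 / 10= -0.30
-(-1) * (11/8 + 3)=35/8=4.38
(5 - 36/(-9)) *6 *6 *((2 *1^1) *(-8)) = -5184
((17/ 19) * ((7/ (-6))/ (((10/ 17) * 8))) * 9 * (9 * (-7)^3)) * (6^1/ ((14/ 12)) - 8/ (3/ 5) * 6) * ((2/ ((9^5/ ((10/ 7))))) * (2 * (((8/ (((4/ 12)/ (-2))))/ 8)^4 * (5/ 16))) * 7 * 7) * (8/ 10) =-363597836/ 513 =-708767.71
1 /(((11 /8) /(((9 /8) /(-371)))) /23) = -207 /4081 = -0.05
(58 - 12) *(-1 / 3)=-46 / 3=-15.33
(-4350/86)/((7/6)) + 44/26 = -163028/3913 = -41.66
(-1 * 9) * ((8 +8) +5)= -189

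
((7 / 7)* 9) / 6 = 3 / 2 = 1.50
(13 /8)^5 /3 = 371293 /98304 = 3.78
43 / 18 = 2.39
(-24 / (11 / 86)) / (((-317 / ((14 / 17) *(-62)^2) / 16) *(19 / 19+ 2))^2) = -510095195373568 / 958363593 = -532256.44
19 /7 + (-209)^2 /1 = 305786 /7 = 43683.71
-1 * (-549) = 549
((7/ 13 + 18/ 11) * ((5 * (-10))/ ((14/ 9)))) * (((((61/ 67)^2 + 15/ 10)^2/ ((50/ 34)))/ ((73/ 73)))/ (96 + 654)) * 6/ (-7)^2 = -424543567527/ 10085636060500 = -0.04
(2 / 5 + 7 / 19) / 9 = 73 / 855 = 0.09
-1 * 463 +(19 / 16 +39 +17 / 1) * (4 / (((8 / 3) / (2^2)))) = -959 / 8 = -119.88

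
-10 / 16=-0.62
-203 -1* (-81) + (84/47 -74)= -9128/47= -194.21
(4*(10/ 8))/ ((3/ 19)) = 95/ 3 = 31.67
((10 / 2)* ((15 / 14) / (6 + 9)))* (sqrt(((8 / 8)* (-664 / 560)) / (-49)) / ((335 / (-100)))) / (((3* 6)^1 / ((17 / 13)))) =-85* sqrt(5810) / 5377554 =-0.00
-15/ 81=-5/ 27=-0.19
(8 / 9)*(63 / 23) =56 / 23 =2.43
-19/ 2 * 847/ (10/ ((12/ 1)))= -48279/ 5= -9655.80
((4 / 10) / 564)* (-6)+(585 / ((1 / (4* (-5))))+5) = -11695.00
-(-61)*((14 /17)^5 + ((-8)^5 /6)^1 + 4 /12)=-472951376433 /1419857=-333097.89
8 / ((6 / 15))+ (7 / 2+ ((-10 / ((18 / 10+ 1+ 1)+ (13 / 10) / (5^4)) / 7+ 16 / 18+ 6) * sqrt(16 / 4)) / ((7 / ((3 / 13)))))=23.93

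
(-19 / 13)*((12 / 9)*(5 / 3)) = -3.25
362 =362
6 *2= 12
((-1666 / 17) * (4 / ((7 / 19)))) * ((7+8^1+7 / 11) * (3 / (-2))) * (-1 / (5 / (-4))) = 1098048 / 55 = 19964.51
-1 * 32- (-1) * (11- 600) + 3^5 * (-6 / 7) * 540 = -791667 / 7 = -113095.29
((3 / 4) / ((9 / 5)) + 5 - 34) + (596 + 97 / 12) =1151 / 2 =575.50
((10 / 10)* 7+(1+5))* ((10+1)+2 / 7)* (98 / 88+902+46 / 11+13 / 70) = 1435254067 / 10780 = 133140.45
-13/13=-1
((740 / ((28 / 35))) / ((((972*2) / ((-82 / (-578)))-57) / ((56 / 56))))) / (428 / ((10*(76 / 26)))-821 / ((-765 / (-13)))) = 183746625 / 1871643748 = 0.10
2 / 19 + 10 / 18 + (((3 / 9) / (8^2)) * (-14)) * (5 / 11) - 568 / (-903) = 22768433 / 18117792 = 1.26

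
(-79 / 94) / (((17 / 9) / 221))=-9243 / 94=-98.33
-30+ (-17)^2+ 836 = 1095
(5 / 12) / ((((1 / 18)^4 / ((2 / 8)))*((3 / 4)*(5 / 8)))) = 23328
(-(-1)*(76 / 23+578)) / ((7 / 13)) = 24830 / 23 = 1079.57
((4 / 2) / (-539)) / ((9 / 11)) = -2 / 441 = -0.00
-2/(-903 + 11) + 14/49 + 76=238171/3122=76.29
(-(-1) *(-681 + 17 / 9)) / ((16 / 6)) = -764 / 3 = -254.67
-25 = -25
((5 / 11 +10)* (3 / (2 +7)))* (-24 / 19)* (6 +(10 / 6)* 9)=-19320 / 209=-92.44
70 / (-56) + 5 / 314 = -775 / 628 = -1.23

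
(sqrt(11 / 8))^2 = 11 / 8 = 1.38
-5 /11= -0.45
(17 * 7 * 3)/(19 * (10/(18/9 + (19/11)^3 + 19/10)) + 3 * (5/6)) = 28678762/1886765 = 15.20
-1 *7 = -7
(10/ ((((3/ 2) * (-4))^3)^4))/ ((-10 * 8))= -1/ 17414258688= -0.00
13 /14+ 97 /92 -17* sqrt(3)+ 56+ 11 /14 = 37847 /644 -17* sqrt(3) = 29.32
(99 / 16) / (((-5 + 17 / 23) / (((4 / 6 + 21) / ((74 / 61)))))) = -3009435 / 116032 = -25.94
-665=-665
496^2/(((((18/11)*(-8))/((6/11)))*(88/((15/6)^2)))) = -24025/33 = -728.03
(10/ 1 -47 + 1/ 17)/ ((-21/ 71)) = 44588/ 357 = 124.90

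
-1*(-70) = 70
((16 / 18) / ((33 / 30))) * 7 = 560 / 99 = 5.66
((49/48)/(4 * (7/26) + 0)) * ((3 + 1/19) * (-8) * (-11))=29029/114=254.64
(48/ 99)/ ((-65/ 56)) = -896/ 2145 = -0.42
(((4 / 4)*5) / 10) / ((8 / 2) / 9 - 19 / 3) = -0.08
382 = 382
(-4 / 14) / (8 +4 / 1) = -0.02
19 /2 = 9.50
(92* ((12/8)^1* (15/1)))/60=69/2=34.50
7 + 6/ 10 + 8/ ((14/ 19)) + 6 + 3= 961/ 35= 27.46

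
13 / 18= 0.72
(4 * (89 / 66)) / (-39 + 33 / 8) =-0.15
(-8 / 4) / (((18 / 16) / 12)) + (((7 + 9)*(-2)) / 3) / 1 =-32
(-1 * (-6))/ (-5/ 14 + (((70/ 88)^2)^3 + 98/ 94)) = 14323963551744/ 2241088165153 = 6.39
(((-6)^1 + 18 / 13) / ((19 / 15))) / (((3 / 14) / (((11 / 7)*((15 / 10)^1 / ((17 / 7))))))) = -69300 / 4199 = -16.50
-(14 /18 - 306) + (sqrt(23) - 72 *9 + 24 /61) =-187969 /549 + sqrt(23) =-337.59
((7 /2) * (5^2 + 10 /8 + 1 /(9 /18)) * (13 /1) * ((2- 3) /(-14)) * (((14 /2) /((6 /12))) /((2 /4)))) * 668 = 1717261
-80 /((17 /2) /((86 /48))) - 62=-4022 /51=-78.86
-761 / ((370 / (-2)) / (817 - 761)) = 42616 / 185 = 230.36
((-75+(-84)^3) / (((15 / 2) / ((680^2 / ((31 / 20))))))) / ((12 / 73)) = -13339582467200 / 93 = -143436370615.05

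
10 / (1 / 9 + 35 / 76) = 6840 / 391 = 17.49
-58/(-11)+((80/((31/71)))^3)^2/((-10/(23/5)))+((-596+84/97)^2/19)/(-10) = -151882453808567428291343772282/8726295630582805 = -17405146494953.62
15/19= 0.79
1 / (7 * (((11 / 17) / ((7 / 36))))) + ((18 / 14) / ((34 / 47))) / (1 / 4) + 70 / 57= 7503301 / 895356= 8.38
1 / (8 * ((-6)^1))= -1 / 48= -0.02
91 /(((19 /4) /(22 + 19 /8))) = 17745 /38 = 466.97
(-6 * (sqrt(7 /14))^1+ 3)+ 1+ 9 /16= 73 /16-3 * sqrt(2)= 0.32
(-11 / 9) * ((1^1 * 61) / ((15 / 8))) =-5368 / 135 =-39.76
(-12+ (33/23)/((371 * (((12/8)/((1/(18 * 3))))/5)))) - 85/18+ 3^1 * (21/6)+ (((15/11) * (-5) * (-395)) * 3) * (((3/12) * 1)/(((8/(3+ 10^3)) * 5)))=4106981036947/81097632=50642.43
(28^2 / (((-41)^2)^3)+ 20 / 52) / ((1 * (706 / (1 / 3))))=7916843799 / 43596456723898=0.00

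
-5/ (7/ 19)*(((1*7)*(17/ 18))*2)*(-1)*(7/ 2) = 11305/ 18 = 628.06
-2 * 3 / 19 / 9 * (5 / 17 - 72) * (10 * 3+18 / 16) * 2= 101177 / 646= 156.62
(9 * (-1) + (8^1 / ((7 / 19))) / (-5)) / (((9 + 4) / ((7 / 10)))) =-467 / 650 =-0.72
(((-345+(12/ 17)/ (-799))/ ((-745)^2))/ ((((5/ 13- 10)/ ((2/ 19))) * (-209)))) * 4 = -487359288/ 3742123758415625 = -0.00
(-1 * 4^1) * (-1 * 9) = 36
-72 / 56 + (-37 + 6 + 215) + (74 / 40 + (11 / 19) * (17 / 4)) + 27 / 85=4235813 / 22610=187.34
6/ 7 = 0.86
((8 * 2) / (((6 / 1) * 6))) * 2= 8 / 9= 0.89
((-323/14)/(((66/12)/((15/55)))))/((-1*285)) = 17/4235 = 0.00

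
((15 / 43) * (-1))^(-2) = 1849 / 225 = 8.22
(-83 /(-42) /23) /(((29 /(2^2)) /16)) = 2656 /14007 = 0.19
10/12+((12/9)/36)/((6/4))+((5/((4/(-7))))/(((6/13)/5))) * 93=-5711969/648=-8814.77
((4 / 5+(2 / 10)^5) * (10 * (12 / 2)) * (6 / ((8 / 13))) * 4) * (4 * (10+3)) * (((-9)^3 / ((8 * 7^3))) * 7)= -5546262618 / 30625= -181102.45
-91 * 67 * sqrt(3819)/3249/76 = -6097 * sqrt(3819)/246924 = -1.53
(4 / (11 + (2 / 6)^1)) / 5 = 0.07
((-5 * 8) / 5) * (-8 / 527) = 64 / 527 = 0.12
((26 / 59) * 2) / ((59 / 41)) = 2132 / 3481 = 0.61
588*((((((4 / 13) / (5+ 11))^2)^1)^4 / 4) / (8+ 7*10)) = 49 / 1389952941817856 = 0.00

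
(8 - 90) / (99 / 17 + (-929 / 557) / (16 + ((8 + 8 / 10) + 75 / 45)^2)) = -10967081021 / 777090591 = -14.11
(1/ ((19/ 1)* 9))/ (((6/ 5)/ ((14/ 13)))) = 35/ 6669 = 0.01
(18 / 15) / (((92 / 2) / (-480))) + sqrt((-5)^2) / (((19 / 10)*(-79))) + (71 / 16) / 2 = -11418883 / 1104736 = -10.34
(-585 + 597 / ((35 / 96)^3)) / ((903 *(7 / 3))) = 5.57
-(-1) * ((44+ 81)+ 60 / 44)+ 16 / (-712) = 123688 / 979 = 126.34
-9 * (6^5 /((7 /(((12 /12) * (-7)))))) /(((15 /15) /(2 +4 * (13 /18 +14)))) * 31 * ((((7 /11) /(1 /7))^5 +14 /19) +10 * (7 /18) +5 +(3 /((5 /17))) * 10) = 754098703398889344 /3059969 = 246439981385.07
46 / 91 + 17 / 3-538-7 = -147100 / 273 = -538.83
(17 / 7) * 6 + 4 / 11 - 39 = -1853 / 77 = -24.06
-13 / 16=-0.81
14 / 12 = 7 / 6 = 1.17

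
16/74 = 8/37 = 0.22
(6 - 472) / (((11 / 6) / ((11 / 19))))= -2796 / 19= -147.16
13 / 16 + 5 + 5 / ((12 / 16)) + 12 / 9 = 221 / 16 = 13.81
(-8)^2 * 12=768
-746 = -746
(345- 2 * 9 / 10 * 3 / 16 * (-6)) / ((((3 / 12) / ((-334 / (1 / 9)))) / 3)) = -62589429 / 5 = -12517885.80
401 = 401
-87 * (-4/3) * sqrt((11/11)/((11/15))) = 116 * sqrt(165)/11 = 135.46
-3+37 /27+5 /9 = -29 /27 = -1.07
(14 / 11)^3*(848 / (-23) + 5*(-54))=-19367152 / 30613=-632.64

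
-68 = -68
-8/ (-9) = 8/ 9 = 0.89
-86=-86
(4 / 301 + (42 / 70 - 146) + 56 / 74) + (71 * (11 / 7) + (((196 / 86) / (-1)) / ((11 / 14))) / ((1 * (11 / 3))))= -228074764 / 6737885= -33.85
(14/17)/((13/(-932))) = -13048/221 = -59.04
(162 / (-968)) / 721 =-81 / 348964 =-0.00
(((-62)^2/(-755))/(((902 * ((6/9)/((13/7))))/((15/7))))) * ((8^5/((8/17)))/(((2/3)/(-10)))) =117438197760/3336949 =35193.29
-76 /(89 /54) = -4104 /89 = -46.11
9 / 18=1 / 2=0.50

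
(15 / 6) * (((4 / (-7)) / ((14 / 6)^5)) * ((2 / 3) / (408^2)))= -45 / 544008976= -0.00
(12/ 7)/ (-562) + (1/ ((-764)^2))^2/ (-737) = -1506579912281519/ 493907114575646464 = -0.00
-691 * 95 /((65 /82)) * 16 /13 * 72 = -1240217856 /169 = -7338567.20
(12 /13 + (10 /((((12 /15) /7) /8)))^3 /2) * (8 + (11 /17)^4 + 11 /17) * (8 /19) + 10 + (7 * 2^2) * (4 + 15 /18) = 39427486022756908 /61889061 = 637067122.78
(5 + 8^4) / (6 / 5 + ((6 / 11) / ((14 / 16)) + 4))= 1578885 / 2242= 704.23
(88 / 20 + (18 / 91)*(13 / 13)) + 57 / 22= 71959 / 10010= 7.19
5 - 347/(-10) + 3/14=1397/35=39.91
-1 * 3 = -3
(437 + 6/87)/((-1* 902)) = -12675/26158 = -0.48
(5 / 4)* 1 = 5 / 4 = 1.25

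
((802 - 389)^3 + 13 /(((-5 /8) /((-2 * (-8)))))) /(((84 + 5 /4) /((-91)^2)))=11667045284804 /1705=6842841809.27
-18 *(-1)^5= 18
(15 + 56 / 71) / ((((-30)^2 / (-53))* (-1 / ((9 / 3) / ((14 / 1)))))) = 59413 / 298200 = 0.20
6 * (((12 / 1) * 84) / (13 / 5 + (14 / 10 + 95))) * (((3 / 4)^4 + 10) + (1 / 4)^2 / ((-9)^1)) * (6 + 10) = 332542 / 33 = 10077.03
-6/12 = -1/2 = -0.50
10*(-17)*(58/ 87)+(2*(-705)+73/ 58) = -264841/ 174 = -1522.07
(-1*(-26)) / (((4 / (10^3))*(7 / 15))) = 97500 / 7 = 13928.57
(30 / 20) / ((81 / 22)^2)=242 / 2187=0.11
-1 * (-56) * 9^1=504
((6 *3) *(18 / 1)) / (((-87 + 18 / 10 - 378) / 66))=-8910 / 193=-46.17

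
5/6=0.83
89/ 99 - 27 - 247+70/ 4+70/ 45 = -5589/ 22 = -254.05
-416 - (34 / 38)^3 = -2858257 / 6859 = -416.72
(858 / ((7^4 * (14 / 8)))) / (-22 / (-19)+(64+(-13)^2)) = 0.00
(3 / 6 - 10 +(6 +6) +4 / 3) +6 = 59 / 6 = 9.83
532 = 532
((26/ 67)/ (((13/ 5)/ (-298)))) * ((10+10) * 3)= -178800/ 67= -2668.66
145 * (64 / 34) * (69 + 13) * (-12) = -4565760 / 17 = -268574.12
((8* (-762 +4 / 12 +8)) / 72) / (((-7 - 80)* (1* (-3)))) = -2261 / 7047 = -0.32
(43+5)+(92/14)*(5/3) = 1238/21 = 58.95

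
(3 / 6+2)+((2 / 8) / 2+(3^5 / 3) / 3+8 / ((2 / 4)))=365 / 8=45.62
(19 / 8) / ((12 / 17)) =323 / 96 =3.36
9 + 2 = 11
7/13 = 0.54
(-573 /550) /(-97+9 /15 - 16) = 0.01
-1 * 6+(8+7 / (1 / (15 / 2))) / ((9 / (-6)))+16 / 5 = -647 / 15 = -43.13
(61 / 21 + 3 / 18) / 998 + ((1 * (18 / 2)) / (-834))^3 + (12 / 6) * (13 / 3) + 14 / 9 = 6906396055219 / 675422436024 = 10.23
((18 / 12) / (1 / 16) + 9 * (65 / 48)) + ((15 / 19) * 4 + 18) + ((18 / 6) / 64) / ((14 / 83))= 980979 / 17024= 57.62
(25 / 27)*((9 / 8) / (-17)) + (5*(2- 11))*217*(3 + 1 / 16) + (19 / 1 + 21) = -24370145 / 816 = -29865.37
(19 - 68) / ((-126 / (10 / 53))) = 35 / 477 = 0.07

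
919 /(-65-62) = -919 /127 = -7.24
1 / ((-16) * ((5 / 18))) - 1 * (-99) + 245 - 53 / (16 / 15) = 23527 / 80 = 294.09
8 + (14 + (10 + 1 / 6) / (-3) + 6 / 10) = 1729 / 90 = 19.21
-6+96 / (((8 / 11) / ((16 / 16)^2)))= 126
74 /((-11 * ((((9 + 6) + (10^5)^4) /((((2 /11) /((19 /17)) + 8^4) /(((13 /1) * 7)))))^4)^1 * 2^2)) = -0.00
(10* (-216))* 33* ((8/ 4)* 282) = -40201920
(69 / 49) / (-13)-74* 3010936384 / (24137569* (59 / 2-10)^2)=-43865483908073 / 1798948880001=-24.38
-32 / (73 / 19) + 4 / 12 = -1751 / 219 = -8.00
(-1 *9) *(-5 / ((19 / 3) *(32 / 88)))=1485 / 76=19.54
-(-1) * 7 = 7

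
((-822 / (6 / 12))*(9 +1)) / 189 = -5480 / 63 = -86.98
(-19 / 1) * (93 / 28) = -1767 / 28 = -63.11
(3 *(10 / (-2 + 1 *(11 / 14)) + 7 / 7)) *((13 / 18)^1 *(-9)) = 4797 / 34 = 141.09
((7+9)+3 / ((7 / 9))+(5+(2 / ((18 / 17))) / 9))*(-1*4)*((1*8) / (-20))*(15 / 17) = 113704 / 3213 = 35.39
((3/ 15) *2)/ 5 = 2/ 25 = 0.08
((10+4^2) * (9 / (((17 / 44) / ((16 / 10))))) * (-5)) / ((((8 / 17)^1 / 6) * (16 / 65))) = -250965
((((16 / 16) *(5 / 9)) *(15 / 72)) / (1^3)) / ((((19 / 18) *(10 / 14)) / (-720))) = -2100 / 19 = -110.53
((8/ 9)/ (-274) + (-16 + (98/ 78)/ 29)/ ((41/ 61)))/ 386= -452518165/ 7356573666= -0.06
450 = 450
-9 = -9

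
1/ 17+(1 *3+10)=222/ 17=13.06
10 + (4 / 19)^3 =68654 / 6859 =10.01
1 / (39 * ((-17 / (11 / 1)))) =-11 / 663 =-0.02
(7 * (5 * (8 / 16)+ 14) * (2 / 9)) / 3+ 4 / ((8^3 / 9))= 8.63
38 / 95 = 2 / 5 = 0.40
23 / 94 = 0.24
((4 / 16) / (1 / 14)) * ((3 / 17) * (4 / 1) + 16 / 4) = 280 / 17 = 16.47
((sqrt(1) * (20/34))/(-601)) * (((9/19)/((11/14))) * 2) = -2520/2135353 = -0.00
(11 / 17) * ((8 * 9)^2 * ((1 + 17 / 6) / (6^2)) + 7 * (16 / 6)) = 18832 / 51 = 369.25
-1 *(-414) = 414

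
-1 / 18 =-0.06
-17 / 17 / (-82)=1 / 82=0.01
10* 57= 570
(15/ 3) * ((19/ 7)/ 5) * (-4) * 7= -76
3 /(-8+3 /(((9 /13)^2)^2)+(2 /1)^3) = 6561 /28561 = 0.23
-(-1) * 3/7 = 3/7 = 0.43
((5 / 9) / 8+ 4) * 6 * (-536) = -39262 / 3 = -13087.33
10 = 10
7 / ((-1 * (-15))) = 7 / 15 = 0.47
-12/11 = -1.09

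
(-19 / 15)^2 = 1.60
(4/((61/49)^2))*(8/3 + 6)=249704/11163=22.37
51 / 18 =17 / 6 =2.83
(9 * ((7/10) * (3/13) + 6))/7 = 7209/910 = 7.92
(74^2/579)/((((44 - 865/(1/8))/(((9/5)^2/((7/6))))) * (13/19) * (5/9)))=-4213782/419316625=-0.01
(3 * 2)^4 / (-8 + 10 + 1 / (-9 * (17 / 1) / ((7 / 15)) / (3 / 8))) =7931520 / 12233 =648.37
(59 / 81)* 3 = 59 / 27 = 2.19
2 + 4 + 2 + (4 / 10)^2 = 204 / 25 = 8.16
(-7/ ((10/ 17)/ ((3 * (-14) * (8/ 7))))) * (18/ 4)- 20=12752/ 5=2550.40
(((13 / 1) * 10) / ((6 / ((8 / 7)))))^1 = 520 / 21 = 24.76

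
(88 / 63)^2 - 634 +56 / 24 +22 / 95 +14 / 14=-236973022 / 377055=-628.48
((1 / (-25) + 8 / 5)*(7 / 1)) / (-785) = -273 / 19625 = -0.01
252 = 252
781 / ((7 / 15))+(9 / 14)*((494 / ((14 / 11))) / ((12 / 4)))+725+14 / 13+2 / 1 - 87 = 3054825 / 1274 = 2397.82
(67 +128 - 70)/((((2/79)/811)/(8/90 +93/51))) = 2343323675/306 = 7657920.51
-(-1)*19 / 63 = 19 / 63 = 0.30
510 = 510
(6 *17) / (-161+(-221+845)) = 0.22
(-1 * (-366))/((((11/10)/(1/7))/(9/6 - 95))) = -31110/7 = -4444.29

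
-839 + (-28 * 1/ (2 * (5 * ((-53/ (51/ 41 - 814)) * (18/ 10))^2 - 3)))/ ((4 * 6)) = -163806344469133/ 195286304232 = -838.80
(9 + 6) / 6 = 5 / 2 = 2.50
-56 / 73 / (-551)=56 / 40223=0.00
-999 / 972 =-37 / 36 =-1.03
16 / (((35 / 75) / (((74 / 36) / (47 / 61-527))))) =-4514 / 33705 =-0.13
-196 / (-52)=49 / 13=3.77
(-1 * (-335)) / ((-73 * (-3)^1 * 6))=335 / 1314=0.25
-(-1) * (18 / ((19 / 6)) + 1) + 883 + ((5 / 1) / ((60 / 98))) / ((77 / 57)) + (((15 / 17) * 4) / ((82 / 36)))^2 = 182381731935 / 203068162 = 898.13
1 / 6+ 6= 37 / 6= 6.17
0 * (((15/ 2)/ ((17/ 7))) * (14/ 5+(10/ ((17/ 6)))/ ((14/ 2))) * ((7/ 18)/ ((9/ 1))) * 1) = 0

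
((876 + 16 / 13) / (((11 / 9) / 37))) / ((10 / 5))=1898766 / 143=13278.08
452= 452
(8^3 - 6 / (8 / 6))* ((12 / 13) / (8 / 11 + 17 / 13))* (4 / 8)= 115.10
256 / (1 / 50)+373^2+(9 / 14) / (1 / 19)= 2127177 / 14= 151941.21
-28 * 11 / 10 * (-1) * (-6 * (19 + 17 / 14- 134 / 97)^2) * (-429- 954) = 5970317128875 / 65863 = 90647512.70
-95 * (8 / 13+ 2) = -3230 / 13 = -248.46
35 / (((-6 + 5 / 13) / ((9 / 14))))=-585 / 146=-4.01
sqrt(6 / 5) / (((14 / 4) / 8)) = 16 * sqrt(30) / 35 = 2.50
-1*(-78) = 78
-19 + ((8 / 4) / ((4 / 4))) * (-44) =-107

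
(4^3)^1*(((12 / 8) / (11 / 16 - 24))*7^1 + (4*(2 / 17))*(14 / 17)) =-433664 / 107797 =-4.02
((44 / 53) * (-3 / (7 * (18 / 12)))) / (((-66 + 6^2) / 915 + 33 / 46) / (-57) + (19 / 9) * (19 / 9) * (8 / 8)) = -380022192 / 7121154677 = -0.05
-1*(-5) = 5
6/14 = 3/7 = 0.43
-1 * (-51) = 51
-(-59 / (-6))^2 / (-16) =3481 / 576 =6.04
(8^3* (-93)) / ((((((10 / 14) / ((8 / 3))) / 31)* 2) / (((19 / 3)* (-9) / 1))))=785283072 / 5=157056614.40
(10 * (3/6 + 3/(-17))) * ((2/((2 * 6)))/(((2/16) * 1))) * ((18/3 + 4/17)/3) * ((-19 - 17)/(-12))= 23320/867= 26.90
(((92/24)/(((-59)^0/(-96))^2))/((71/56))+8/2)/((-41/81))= -160270812/2911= -55056.96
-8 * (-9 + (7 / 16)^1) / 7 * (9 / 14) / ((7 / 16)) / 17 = 4932 / 5831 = 0.85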